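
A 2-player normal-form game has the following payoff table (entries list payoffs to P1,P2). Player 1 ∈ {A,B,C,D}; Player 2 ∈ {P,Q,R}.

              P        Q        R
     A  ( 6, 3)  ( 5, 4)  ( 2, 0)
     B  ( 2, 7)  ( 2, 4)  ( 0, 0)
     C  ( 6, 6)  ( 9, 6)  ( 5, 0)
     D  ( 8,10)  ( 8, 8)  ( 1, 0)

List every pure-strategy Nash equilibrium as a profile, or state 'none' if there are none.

NE set: (C,Q), (D,P)

(A,P): not NE [P1→D gives 8>6; P2→Q gives 4>3]
(A,Q): not NE [P1→C gives 9>5]
(A,R): not NE [P1→C gives 5>2; P2→Q gives 4>0]
(B,P): not NE [P1→D gives 8>2]
(B,Q): not NE [P1→C gives 9>2; P2→P gives 7>4]
(B,R): not NE [P1→C gives 5>0; P2→P gives 7>0]
(C,P): not NE [P1→D gives 8>6]
(C,Q): NE
(C,R): not NE [P2→Q gives 6>0]
(D,P): NE
(D,Q): not NE [P1→C gives 9>8; P2→P gives 10>8]
(D,R): not NE [P1→C gives 5>1; P2→P gives 10>0]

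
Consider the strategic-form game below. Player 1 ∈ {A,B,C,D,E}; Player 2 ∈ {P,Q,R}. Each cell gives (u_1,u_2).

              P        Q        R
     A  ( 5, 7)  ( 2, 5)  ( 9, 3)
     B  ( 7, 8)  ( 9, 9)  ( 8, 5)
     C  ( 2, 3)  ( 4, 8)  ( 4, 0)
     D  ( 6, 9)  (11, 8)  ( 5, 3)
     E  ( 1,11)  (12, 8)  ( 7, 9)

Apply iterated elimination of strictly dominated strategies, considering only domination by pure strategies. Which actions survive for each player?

IESDS → P1:{B,D,E} P2:{P,Q}

P1 drop C (B beats it: P:7>2 Q:9>4 R:8>4)
P2 drop R (P beats it: A:7>3 B:8>5 D:9>3 E:11>9)
P1 drop A (B beats it: P:7>5 Q:9>2)
P1→{B,D,E} P2→{P,Q}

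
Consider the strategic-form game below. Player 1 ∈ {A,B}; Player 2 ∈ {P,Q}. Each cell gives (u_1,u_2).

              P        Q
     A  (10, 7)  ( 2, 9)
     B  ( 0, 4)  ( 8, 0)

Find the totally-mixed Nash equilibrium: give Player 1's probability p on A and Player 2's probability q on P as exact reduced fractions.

P1 indiff ⇒ q·10+(1-q)·2 = q·0+(1-q)·8 ⇒ q(10) = (1-q)(6) ⇒ q = 3/8
P2 indiff ⇒ p·7+(1-p)·4 = p·9+(1-p)·0 ⇒ p(-2) = (1-p)(-4) ⇒ p = 2/3

p=2/3, q=3/8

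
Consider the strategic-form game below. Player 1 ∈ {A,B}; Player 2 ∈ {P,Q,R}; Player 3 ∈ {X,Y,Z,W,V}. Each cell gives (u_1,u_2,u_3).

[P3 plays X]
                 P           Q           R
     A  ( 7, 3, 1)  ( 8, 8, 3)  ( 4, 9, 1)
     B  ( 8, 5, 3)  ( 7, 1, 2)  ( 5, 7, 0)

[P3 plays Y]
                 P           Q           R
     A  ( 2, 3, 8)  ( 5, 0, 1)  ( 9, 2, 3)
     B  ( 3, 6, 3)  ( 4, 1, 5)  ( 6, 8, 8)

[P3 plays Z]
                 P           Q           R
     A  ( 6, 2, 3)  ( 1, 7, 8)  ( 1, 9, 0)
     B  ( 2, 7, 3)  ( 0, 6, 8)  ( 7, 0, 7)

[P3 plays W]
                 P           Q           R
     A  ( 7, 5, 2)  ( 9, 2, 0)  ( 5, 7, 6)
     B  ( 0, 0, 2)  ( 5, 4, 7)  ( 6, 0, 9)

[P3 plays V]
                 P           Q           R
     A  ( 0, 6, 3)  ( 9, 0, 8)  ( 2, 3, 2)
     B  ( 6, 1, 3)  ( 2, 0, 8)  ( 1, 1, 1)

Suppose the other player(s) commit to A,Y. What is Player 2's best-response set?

u_2(P vs A,Y) = 3
u_2(Q vs A,Y) = 0
u_2(R vs A,Y) = 2
max payoff 3 at {P}

argmax u_2 = {P}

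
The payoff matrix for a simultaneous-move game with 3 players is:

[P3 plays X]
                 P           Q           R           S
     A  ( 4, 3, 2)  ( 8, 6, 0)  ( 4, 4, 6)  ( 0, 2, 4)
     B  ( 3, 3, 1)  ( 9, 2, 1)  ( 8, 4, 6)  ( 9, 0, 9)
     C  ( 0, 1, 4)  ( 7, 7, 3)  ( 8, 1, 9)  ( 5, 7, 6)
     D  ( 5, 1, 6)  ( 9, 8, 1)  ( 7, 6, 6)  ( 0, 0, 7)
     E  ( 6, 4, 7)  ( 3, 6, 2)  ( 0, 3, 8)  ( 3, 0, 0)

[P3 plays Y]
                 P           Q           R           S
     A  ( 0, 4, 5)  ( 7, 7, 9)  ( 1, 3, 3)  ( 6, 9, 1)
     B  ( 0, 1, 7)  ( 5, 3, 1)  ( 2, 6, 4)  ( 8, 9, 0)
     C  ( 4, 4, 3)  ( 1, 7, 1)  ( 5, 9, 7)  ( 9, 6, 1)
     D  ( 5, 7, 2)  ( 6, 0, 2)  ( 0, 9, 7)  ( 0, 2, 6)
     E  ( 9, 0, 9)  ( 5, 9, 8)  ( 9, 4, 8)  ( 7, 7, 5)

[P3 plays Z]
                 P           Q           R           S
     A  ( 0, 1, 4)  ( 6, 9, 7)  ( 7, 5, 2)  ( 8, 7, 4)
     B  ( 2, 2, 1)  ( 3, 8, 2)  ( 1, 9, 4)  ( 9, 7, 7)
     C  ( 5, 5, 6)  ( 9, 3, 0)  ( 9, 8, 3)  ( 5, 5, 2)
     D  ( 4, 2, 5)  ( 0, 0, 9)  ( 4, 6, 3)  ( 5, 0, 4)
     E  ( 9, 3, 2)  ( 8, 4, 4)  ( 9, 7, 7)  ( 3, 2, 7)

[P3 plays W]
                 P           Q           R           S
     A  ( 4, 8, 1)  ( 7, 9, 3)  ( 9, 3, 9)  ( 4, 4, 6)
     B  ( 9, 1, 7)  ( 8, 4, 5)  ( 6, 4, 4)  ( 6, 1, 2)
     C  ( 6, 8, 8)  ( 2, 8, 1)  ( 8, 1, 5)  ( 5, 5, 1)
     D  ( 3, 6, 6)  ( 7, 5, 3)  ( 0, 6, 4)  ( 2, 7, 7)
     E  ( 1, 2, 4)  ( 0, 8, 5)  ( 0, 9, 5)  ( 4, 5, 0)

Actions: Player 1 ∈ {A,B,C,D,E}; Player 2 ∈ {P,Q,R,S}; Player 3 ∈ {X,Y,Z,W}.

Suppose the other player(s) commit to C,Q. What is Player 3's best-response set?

u_3(X vs C,Q) = 3
u_3(Y vs C,Q) = 1
u_3(Z vs C,Q) = 0
u_3(W vs C,Q) = 1
max payoff 3 at {X}

P3 best: {X}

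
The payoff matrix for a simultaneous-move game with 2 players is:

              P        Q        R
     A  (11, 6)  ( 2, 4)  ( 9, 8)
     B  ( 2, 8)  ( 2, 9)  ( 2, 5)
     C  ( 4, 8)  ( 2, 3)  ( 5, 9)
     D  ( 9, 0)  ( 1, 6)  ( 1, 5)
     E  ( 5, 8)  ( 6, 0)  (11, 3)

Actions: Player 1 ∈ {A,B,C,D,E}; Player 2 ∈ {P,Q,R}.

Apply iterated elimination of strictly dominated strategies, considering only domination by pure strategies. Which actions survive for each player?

Remaining: P1:{A,E} P2:{P,R}

P1 drop B (E beats it: P:5>2 Q:6>2 R:11>2)
P1 drop C (E beats it: P:5>4 Q:6>2 R:11>5)
P1 drop D (A beats it: P:11>9 Q:2>1 R:9>1)
P2 drop Q (P beats it: A:6>4 E:8>0)
P1→{A,E} P2→{P,R}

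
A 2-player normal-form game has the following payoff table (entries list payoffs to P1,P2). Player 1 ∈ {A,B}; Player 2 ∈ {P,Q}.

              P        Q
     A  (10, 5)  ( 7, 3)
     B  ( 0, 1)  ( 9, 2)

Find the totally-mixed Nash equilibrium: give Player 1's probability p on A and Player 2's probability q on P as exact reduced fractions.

P1 indiff ⇒ q·10+(1-q)·7 = q·0+(1-q)·9 ⇒ q(10) = (1-q)(2) ⇒ q = 1/6
P2 indiff ⇒ p·5+(1-p)·1 = p·3+(1-p)·2 ⇒ p(2) = (1-p)(1) ⇒ p = 1/3

p=1/3, q=1/6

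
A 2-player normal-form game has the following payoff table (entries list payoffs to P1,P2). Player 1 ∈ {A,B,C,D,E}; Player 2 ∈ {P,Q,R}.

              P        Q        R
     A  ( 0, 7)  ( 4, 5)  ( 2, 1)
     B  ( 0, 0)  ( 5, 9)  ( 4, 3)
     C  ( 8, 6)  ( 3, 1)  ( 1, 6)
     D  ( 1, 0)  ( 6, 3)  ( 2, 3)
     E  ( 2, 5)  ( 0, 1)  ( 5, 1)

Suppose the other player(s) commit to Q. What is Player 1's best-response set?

u_1(A vs Q) = 4
u_1(B vs Q) = 5
u_1(C vs Q) = 3
u_1(D vs Q) = 6
u_1(E vs Q) = 0
max payoff 6 at {D}

argmax u_1 = {D}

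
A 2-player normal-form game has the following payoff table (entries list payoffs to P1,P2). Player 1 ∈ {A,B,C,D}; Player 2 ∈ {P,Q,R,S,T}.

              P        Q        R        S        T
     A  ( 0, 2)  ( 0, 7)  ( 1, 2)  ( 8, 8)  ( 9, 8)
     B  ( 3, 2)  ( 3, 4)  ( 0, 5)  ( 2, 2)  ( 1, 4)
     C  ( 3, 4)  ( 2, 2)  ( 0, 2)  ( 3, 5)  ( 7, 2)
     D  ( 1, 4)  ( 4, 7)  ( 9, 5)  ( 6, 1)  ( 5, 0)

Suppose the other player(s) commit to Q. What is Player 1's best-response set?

argmax u_1 = {D}

u_1(A vs Q) = 0
u_1(B vs Q) = 3
u_1(C vs Q) = 2
u_1(D vs Q) = 4
max payoff 4 at {D}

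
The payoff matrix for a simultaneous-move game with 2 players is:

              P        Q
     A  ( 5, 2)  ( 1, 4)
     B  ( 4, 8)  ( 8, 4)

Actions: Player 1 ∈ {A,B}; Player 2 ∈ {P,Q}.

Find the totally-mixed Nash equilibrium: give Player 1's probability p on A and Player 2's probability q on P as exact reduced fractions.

P1 indiff ⇒ q·5+(1-q)·1 = q·4+(1-q)·8 ⇒ q(1) = (1-q)(7) ⇒ q = 7/8
P2 indiff ⇒ p·2+(1-p)·8 = p·4+(1-p)·4 ⇒ p(-2) = (1-p)(-4) ⇒ p = 2/3

(p,q) = (2/3, 7/8)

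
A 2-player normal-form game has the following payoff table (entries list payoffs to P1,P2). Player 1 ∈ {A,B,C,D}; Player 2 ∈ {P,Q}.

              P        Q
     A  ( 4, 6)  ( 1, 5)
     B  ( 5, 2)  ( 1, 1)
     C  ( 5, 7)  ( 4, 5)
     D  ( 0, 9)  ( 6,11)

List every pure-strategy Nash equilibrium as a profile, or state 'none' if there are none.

(A,P): not NE [P1→C gives 5>4]
(A,Q): not NE [P1→D gives 6>1; P2→P gives 6>5]
(B,P): NE
(B,Q): not NE [P1→D gives 6>1; P2→P gives 2>1]
(C,P): NE
(C,Q): not NE [P1→D gives 6>4; P2→P gives 7>5]
(D,P): not NE [P1→C gives 5>0; P2→Q gives 11>9]
(D,Q): NE

PSNE = {(B,P), (C,P), (D,Q)}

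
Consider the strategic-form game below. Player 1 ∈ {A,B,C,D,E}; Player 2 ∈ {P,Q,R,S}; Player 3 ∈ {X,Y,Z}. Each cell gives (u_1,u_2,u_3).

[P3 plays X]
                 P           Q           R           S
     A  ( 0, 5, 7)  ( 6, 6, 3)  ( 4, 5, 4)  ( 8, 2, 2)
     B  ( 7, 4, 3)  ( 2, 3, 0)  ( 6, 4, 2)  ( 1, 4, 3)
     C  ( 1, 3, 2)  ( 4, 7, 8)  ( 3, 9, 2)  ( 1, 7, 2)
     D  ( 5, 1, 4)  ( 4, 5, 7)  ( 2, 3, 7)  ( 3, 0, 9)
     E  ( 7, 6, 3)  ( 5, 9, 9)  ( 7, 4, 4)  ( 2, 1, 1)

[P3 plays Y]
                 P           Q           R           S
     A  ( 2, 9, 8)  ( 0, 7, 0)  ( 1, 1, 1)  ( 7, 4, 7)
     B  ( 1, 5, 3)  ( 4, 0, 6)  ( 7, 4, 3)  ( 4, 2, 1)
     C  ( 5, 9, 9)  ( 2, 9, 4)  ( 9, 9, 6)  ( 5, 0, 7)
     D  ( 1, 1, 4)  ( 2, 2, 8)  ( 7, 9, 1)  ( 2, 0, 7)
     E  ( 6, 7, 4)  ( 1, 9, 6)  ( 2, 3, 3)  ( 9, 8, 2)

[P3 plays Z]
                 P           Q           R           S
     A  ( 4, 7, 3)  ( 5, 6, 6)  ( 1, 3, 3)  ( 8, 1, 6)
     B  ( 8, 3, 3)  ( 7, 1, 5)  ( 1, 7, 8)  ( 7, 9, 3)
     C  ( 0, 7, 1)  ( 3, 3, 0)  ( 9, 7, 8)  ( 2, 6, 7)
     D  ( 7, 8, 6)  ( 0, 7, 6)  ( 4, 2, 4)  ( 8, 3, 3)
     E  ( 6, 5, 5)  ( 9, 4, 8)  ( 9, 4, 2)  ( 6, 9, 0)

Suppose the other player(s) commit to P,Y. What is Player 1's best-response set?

P1 best: {E}

u_1(A vs P,Y) = 2
u_1(B vs P,Y) = 1
u_1(C vs P,Y) = 5
u_1(D vs P,Y) = 1
u_1(E vs P,Y) = 6
max payoff 6 at {E}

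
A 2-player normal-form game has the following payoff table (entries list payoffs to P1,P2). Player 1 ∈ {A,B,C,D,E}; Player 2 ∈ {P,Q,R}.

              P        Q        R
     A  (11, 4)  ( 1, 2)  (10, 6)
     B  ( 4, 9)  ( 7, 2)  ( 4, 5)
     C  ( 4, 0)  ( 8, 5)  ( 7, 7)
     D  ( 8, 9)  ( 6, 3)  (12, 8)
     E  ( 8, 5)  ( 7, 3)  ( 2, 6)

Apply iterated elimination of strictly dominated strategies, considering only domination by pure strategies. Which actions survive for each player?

P2 drop Q (R beats it: A:6>2 B:5>2 C:7>5 D:8>3 E:6>3)
P1 drop B (A beats it: P:11>4 R:10>4)
P1 drop C (A beats it: P:11>4 R:10>7)
P1 drop E (A beats it: P:11>8 R:10>2)
P1→{A,D} P2→{P,R}

IESDS → P1:{A,D} P2:{P,R}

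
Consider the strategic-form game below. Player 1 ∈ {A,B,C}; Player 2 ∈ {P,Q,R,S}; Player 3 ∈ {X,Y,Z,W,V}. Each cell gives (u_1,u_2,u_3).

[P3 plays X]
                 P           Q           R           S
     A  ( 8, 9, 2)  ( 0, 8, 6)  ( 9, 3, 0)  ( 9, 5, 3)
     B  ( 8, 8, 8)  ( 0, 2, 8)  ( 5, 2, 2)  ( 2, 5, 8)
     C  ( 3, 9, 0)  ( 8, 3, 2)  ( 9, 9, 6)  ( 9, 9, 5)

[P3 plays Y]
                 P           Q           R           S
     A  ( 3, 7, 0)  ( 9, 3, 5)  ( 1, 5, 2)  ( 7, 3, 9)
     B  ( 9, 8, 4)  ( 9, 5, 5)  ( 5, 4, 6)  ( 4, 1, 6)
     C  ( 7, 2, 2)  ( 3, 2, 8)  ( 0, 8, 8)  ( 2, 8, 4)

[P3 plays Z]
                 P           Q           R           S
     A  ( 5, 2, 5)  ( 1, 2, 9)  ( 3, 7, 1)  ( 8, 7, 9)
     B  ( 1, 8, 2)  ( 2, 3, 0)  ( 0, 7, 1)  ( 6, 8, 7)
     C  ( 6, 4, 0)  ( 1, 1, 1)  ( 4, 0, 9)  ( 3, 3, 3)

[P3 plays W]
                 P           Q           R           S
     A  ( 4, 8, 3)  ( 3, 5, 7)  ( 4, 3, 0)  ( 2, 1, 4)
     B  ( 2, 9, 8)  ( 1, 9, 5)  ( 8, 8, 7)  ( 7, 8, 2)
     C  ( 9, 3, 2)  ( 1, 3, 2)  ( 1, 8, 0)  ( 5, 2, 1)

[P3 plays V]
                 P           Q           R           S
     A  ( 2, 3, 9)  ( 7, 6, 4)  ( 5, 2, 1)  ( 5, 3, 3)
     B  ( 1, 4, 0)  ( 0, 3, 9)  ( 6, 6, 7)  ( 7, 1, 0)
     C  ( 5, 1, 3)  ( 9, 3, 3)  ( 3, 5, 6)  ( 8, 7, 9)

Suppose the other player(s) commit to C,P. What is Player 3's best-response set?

P3 best: {V}

u_3(X vs C,P) = 0
u_3(Y vs C,P) = 2
u_3(Z vs C,P) = 0
u_3(W vs C,P) = 2
u_3(V vs C,P) = 3
max payoff 3 at {V}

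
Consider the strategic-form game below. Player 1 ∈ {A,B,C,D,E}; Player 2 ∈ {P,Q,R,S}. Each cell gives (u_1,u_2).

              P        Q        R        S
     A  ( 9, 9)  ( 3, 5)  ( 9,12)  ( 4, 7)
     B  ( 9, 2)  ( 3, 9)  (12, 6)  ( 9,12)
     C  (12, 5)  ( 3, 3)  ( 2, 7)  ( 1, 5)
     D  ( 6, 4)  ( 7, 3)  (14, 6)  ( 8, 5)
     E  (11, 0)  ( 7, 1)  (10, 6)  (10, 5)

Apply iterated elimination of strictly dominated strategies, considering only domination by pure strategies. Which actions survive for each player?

P1 drop A (E beats it: P:11>9 Q:7>3 R:10>9 S:10>4)
P2 drop P (R beats it: B:6>2 C:7>5 D:6>4 E:6>0)
P1 drop C (D beats it: Q:7>3 R:14>2 S:8>1)
P2 drop Q (S beats it: B:12>9 D:5>3 E:5>1)
P1→{B,D,E} P2→{R,S}

Remaining: P1:{B,D,E} P2:{R,S}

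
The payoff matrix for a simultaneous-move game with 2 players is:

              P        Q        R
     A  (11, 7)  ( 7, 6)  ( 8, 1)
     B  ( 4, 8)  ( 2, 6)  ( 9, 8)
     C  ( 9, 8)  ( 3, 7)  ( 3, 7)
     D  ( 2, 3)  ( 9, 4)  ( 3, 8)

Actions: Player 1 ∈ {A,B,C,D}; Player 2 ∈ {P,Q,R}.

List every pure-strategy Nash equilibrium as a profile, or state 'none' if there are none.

NE set: (A,P), (B,R)

(A,P): NE
(A,Q): not NE [P1→D gives 9>7; P2→P gives 7>6]
(A,R): not NE [P1→B gives 9>8; P2→P gives 7>1]
(B,P): not NE [P1→A gives 11>4]
(B,Q): not NE [P1→D gives 9>2; P2→R gives 8>6]
(B,R): NE
(C,P): not NE [P1→A gives 11>9]
(C,Q): not NE [P1→D gives 9>3; P2→P gives 8>7]
(C,R): not NE [P1→B gives 9>3; P2→P gives 8>7]
(D,P): not NE [P1→A gives 11>2; P2→R gives 8>3]
(D,Q): not NE [P2→R gives 8>4]
(D,R): not NE [P1→B gives 9>3]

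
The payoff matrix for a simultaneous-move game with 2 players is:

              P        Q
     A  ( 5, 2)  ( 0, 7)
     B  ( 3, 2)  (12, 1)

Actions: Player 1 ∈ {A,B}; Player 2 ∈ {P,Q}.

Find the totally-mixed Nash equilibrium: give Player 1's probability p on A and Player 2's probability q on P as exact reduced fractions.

(p,q) = (1/6, 6/7)

P1 indiff ⇒ q·5+(1-q)·0 = q·3+(1-q)·12 ⇒ q(2) = (1-q)(12) ⇒ q = 6/7
P2 indiff ⇒ p·2+(1-p)·2 = p·7+(1-p)·1 ⇒ p(-5) = (1-p)(-1) ⇒ p = 1/6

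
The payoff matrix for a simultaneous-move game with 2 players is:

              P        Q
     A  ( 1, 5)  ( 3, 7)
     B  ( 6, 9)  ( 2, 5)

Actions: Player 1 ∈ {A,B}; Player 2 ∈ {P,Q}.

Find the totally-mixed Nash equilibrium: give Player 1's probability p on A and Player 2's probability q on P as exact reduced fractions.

P1 mixes 2/3 on A; P2 mixes 1/6 on P

P1 indiff ⇒ q·1+(1-q)·3 = q·6+(1-q)·2 ⇒ q(-5) = (1-q)(-1) ⇒ q = 1/6
P2 indiff ⇒ p·5+(1-p)·9 = p·7+(1-p)·5 ⇒ p(-2) = (1-p)(-4) ⇒ p = 2/3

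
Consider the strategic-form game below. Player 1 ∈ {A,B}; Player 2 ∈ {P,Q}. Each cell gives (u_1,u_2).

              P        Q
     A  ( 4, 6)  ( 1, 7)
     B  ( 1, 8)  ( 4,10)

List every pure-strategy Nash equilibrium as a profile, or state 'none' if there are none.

NE set: (B,Q)

(A,P): not NE [P2→Q gives 7>6]
(A,Q): not NE [P1→B gives 4>1]
(B,P): not NE [P1→A gives 4>1; P2→Q gives 10>8]
(B,Q): NE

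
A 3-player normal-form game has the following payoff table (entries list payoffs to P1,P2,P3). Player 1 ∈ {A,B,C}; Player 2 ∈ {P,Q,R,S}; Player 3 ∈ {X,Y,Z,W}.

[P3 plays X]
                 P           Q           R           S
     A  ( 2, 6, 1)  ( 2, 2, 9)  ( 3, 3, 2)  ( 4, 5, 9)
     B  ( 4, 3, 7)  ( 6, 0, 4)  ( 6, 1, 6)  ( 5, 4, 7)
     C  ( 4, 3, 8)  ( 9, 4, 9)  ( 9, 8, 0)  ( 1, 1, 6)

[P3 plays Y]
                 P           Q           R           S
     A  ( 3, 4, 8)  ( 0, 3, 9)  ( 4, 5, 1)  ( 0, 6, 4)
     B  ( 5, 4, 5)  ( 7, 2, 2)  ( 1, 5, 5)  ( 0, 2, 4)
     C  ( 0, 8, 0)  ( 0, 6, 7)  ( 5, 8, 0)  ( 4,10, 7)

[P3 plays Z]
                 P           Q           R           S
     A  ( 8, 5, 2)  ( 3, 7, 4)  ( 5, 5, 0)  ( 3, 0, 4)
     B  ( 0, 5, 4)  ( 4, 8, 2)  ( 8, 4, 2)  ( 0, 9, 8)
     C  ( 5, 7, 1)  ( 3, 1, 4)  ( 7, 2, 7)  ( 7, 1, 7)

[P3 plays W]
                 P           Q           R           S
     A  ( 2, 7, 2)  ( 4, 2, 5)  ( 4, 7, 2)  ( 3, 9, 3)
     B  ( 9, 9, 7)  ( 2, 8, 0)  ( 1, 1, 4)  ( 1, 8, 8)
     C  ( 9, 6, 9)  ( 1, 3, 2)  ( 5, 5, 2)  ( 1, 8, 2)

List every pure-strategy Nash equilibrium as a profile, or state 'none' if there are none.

NE set: (B,P,W), (C,S,Y)

(A,P,X): not NE [P1→C gives 4>2; P3→Y gives 8>1]
(A,P,Y): not NE [P1→B gives 5>3; P2→S gives 6>4]
(A,P,Z): not NE [P2→Q gives 7>5; P3→Y gives 8>2]
(A,P,W): not NE [P1→C gives 9>2; P2→S gives 9>7; P3→Y gives 8>2]
(A,Q,X): not NE [P1→C gives 9>2; P2→P gives 6>2]
(A,Q,Y): not NE [P1→B gives 7>0; P2→S gives 6>3]
(A,Q,Z): not NE [P1→B gives 4>3; P3→Y gives 9>4]
(A,Q,W): not NE [P2→S gives 9>2; P3→Y gives 9>5]
(A,R,X): not NE [P1→C gives 9>3; P2→P gives 6>3]
(A,R,Y): not NE [P1→C gives 5>4; P2→S gives 6>5; P3→W gives 2>1]
(A,R,Z): not NE [P1→B gives 8>5; P2→Q gives 7>5; P3→W gives 2>0]
(A,R,W): not NE [P1→C gives 5>4; P2→S gives 9>7]
(A,S,X): not NE [P1→B gives 5>4; P2→P gives 6>5]
(A,S,Y): not NE [P1→C gives 4>0; P3→X gives 9>4]
(A,S,Z): not NE [P1→C gives 7>3; P2→Q gives 7>0; P3→X gives 9>4]
(A,S,W): not NE [P3→X gives 9>3]
(B,P,X): not NE [P2→S gives 4>3]
(B,P,Y): not NE [P2→R gives 5>4; P3→W gives 7>5]
(B,P,Z): not NE [P1→A gives 8>0; P2→S gives 9>5; P3→W gives 7>4]
(B,P,W): NE
(B,Q,X): not NE [P1→C gives 9>6; P2→S gives 4>0]
(B,Q,Y): not NE [P2→R gives 5>2; P3→X gives 4>2]
(B,Q,Z): not NE [P2→S gives 9>8; P3→X gives 4>2]
(B,Q,W): not NE [P1→A gives 4>2; P2→P gives 9>8; P3→X gives 4>0]
(B,R,X): not NE [P1→C gives 9>6; P2→S gives 4>1]
(B,R,Y): not NE [P1→C gives 5>1; P3→X gives 6>5]
(B,R,Z): not NE [P2→S gives 9>4; P3→X gives 6>2]
(B,R,W): not NE [P1→C gives 5>1; P2→P gives 9>1; P3→X gives 6>4]
(B,S,X): not NE [P3→W gives 8>7]
(B,S,Y): not NE [P1→C gives 4>0; P2→R gives 5>2; P3→W gives 8>4]
(B,S,Z): not NE [P1→C gives 7>0]
(B,S,W): not NE [P1→A gives 3>1; P2→P gives 9>8]
(C,P,X): not NE [P2→R gives 8>3; P3→W gives 9>8]
(C,P,Y): not NE [P1→B gives 5>0; P2→S gives 10>8; P3→W gives 9>0]
(C,P,Z): not NE [P1→A gives 8>5; P3→W gives 9>1]
(C,P,W): not NE [P2→S gives 8>6]
(C,Q,X): not NE [P2→R gives 8>4]
(C,Q,Y): not NE [P1→B gives 7>0; P2→S gives 10>6; P3→X gives 9>7]
(C,Q,Z): not NE [P1→B gives 4>3; P2→P gives 7>1; P3→X gives 9>4]
(C,Q,W): not NE [P1→A gives 4>1; P2→S gives 8>3; P3→X gives 9>2]
(C,R,X): not NE [P3→Z gives 7>0]
(C,R,Y): not NE [P2→S gives 10>8; P3→Z gives 7>0]
(C,R,Z): not NE [P1→B gives 8>7; P2→P gives 7>2]
(C,R,W): not NE [P2→S gives 8>5; P3→Z gives 7>2]
(C,S,X): not NE [P1→B gives 5>1; P2→R gives 8>1; P3→Z gives 7>6]
(C,S,Y): NE
(C,S,Z): not NE [P2→P gives 7>1]
(C,S,W): not NE [P1→A gives 3>1; P3→Z gives 7>2]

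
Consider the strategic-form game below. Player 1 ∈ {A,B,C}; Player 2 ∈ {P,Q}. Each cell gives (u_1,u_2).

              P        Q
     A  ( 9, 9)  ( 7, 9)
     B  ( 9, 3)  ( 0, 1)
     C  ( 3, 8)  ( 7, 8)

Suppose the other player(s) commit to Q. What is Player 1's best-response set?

u_1(A vs Q) = 7
u_1(B vs Q) = 0
u_1(C vs Q) = 7
max payoff 7 at {A,C}

argmax u_1 = {A,C}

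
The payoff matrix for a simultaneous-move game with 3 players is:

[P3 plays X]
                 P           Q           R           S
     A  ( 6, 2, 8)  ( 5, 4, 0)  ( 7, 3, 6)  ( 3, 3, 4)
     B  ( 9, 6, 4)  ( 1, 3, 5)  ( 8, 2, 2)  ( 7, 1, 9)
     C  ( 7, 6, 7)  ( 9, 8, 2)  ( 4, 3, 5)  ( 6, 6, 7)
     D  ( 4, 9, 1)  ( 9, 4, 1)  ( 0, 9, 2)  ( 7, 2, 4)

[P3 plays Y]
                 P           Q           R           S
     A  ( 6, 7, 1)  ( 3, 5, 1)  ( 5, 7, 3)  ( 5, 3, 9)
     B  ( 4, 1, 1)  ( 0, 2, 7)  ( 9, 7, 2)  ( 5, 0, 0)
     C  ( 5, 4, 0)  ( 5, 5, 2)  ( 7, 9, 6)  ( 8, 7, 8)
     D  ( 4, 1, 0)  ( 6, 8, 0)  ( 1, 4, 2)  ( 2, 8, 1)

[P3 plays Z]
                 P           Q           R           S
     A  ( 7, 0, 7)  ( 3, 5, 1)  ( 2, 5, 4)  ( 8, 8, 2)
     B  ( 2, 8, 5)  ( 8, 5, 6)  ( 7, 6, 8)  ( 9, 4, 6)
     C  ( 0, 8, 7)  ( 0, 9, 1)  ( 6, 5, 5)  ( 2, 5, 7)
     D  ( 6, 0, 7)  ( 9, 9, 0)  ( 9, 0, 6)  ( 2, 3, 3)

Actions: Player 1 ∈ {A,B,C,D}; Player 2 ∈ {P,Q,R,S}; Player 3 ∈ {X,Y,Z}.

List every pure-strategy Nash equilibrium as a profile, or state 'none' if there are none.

NE set: (C,Q,X)

(A,P,X): not NE [P1→B gives 9>6; P2→Q gives 4>2]
(A,P,Y): not NE [P3→X gives 8>1]
(A,P,Z): not NE [P2→S gives 8>0; P3→X gives 8>7]
(A,Q,X): not NE [P1→D gives 9>5; P3→Z gives 1>0]
(A,Q,Y): not NE [P1→D gives 6>3; P2→R gives 7>5]
(A,Q,Z): not NE [P1→D gives 9>3; P2→S gives 8>5]
(A,R,X): not NE [P1→B gives 8>7; P2→Q gives 4>3]
(A,R,Y): not NE [P1→B gives 9>5; P3→X gives 6>3]
(A,R,Z): not NE [P1→D gives 9>2; P2→S gives 8>5; P3→X gives 6>4]
(A,S,X): not NE [P1→D gives 7>3; P2→Q gives 4>3; P3→Y gives 9>4]
(A,S,Y): not NE [P1→C gives 8>5; P2→R gives 7>3]
(A,S,Z): not NE [P1→B gives 9>8; P3→Y gives 9>2]
(B,P,X): not NE [P3→Z gives 5>4]
(B,P,Y): not NE [P1→A gives 6>4; P2→R gives 7>1; P3→Z gives 5>1]
(B,P,Z): not NE [P1→A gives 7>2]
(B,Q,X): not NE [P1→D gives 9>1; P2→P gives 6>3; P3→Y gives 7>5]
(B,Q,Y): not NE [P1→D gives 6>0; P2→R gives 7>2]
(B,Q,Z): not NE [P1→D gives 9>8; P2→P gives 8>5; P3→Y gives 7>6]
(B,R,X): not NE [P2→P gives 6>2; P3→Z gives 8>2]
(B,R,Y): not NE [P3→Z gives 8>2]
(B,R,Z): not NE [P1→D gives 9>7; P2→P gives 8>6]
(B,S,X): not NE [P2→P gives 6>1]
(B,S,Y): not NE [P1→C gives 8>5; P2→R gives 7>0; P3→X gives 9>0]
(B,S,Z): not NE [P2→P gives 8>4; P3→X gives 9>6]
(C,P,X): not NE [P1→B gives 9>7; P2→Q gives 8>6]
(C,P,Y): not NE [P1→A gives 6>5; P2→R gives 9>4; P3→Z gives 7>0]
(C,P,Z): not NE [P1→A gives 7>0; P2→Q gives 9>8]
(C,Q,X): NE
(C,Q,Y): not NE [P1→D gives 6>5; P2→R gives 9>5]
(C,Q,Z): not NE [P1→D gives 9>0; P3→Y gives 2>1]
(C,R,X): not NE [P1→B gives 8>4; P2→Q gives 8>3; P3→Y gives 6>5]
(C,R,Y): not NE [P1→B gives 9>7]
(C,R,Z): not NE [P1→D gives 9>6; P2→Q gives 9>5; P3→Y gives 6>5]
(C,S,X): not NE [P1→D gives 7>6; P2→Q gives 8>6; P3→Y gives 8>7]
(C,S,Y): not NE [P2→R gives 9>7]
(C,S,Z): not NE [P1→B gives 9>2; P2→Q gives 9>5; P3→Y gives 8>7]
(D,P,X): not NE [P1→B gives 9>4; P3→Z gives 7>1]
(D,P,Y): not NE [P1→A gives 6>4; P2→S gives 8>1; P3→Z gives 7>0]
(D,P,Z): not NE [P1→A gives 7>6; P2→Q gives 9>0]
(D,Q,X): not NE [P2→R gives 9>4]
(D,Q,Y): not NE [P3→X gives 1>0]
(D,Q,Z): not NE [P3→X gives 1>0]
(D,R,X): not NE [P1→B gives 8>0; P3→Z gives 6>2]
(D,R,Y): not NE [P1→B gives 9>1; P2→S gives 8>4; P3→Z gives 6>2]
(D,R,Z): not NE [P2→Q gives 9>0]
(D,S,X): not NE [P2→R gives 9>2]
(D,S,Y): not NE [P1→C gives 8>2; P3→X gives 4>1]
(D,S,Z): not NE [P1→B gives 9>2; P2→Q gives 9>3; P3→X gives 4>3]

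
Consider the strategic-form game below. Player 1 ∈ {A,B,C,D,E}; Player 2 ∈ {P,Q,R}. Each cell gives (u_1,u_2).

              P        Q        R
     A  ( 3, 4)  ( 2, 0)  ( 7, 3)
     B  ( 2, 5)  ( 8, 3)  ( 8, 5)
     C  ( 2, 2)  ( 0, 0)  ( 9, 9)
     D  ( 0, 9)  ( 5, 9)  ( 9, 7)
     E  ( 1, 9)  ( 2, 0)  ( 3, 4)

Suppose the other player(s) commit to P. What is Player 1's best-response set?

u_1(A vs P) = 3
u_1(B vs P) = 2
u_1(C vs P) = 2
u_1(D vs P) = 0
u_1(E vs P) = 1
max payoff 3 at {A}

P1 best: {A}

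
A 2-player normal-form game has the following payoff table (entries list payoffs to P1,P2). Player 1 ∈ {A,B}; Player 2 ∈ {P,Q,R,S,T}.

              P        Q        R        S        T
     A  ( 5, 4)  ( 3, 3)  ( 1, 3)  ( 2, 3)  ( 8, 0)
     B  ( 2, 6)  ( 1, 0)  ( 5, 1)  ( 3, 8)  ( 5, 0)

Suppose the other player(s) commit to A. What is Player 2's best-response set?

BR_2 = {P}

u_2(P vs A) = 4
u_2(Q vs A) = 3
u_2(R vs A) = 3
u_2(S vs A) = 3
u_2(T vs A) = 0
max payoff 4 at {P}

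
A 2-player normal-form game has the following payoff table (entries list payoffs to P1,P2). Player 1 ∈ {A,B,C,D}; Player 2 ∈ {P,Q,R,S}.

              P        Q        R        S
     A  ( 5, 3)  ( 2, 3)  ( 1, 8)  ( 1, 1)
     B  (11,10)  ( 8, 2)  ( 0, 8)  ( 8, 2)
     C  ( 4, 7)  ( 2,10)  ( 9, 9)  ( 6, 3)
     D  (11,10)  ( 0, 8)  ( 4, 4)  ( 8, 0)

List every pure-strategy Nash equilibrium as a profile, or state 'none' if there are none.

(A,P): not NE [P1→D gives 11>5; P2→R gives 8>3]
(A,Q): not NE [P1→B gives 8>2; P2→R gives 8>3]
(A,R): not NE [P1→C gives 9>1]
(A,S): not NE [P1→D gives 8>1; P2→R gives 8>1]
(B,P): NE
(B,Q): not NE [P2→P gives 10>2]
(B,R): not NE [P1→C gives 9>0; P2→P gives 10>8]
(B,S): not NE [P2→P gives 10>2]
(C,P): not NE [P1→D gives 11>4; P2→Q gives 10>7]
(C,Q): not NE [P1→B gives 8>2]
(C,R): not NE [P2→Q gives 10>9]
(C,S): not NE [P1→D gives 8>6; P2→Q gives 10>3]
(D,P): NE
(D,Q): not NE [P1→B gives 8>0; P2→P gives 10>8]
(D,R): not NE [P1→C gives 9>4; P2→P gives 10>4]
(D,S): not NE [P2→P gives 10>0]

PSNE = {(B,P), (D,P)}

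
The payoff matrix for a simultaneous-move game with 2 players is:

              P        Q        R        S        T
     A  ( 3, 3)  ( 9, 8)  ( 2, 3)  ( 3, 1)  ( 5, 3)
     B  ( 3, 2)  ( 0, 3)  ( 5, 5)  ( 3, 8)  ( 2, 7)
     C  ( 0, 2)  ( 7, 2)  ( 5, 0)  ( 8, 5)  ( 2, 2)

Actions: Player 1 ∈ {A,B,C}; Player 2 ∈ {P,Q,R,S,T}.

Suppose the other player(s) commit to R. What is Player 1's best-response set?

u_1(A vs R) = 2
u_1(B vs R) = 5
u_1(C vs R) = 5
max payoff 5 at {B,C}

BR_1 = {B,C}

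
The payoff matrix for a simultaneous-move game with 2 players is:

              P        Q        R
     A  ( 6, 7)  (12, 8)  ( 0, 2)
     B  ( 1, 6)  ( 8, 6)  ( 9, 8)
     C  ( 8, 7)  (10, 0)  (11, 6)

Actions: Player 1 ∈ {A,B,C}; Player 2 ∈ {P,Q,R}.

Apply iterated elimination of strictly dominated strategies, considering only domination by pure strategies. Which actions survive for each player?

P1 drop B (C beats it: P:8>1 Q:10>8 R:11>9)
P2 drop R (P beats it: A:7>2 C:7>6)
P1→{A,C} P2→{P,Q}

Survivors P1:{A,C} P2:{P,Q}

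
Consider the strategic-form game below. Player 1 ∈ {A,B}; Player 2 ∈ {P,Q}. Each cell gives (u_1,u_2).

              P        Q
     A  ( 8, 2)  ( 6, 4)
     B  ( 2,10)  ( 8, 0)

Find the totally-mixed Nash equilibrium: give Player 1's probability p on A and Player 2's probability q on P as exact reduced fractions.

P1 mixes 5/6 on A; P2 mixes 1/4 on P

P1 indiff ⇒ q·8+(1-q)·6 = q·2+(1-q)·8 ⇒ q(6) = (1-q)(2) ⇒ q = 1/4
P2 indiff ⇒ p·2+(1-p)·10 = p·4+(1-p)·0 ⇒ p(-2) = (1-p)(-10) ⇒ p = 5/6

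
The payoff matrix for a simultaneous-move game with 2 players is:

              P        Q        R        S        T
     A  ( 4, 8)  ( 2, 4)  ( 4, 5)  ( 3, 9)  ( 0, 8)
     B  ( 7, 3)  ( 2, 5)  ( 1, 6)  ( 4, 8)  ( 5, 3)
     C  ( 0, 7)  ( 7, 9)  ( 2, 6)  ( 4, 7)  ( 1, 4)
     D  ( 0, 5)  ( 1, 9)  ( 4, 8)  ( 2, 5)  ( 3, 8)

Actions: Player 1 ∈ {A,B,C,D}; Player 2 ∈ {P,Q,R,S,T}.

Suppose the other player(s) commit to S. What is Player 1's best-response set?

u_1(A vs S) = 3
u_1(B vs S) = 4
u_1(C vs S) = 4
u_1(D vs S) = 2
max payoff 4 at {B,C}

BR_1 = {B,C}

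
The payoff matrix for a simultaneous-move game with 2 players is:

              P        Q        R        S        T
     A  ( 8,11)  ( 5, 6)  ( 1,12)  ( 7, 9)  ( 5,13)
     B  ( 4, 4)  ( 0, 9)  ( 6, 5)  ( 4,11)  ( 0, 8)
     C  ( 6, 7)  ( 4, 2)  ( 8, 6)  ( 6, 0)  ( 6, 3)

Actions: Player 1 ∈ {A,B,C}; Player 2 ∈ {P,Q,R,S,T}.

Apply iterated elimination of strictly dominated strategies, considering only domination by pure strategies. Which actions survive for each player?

Survivors P1:{A,C} P2:{P,R,T}

P1 drop B (C beats it: P:6>4 Q:4>0 R:8>6 S:6>4 T:6>0)
P2 drop Q (P beats it: A:11>6 C:7>2)
P2 drop S (P beats it: A:11>9 C:7>0)
P1→{A,C} P2→{P,R,T}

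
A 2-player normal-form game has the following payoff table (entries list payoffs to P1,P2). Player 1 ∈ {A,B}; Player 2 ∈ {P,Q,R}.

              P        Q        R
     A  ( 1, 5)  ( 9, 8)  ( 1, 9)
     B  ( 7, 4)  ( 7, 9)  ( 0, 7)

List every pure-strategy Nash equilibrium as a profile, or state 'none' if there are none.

(A,P): not NE [P1→B gives 7>1; P2→R gives 9>5]
(A,Q): not NE [P2→R gives 9>8]
(A,R): NE
(B,P): not NE [P2→Q gives 9>4]
(B,Q): not NE [P1→A gives 9>7]
(B,R): not NE [P1→A gives 1>0; P2→Q gives 9>7]

NE set: (A,R)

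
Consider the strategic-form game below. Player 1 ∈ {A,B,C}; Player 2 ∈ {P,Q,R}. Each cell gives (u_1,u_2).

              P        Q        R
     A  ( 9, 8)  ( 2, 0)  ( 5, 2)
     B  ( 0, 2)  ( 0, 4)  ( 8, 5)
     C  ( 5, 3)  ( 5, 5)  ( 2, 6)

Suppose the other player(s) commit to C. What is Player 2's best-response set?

u_2(P vs C) = 3
u_2(Q vs C) = 5
u_2(R vs C) = 6
max payoff 6 at {R}

BR_2 = {R}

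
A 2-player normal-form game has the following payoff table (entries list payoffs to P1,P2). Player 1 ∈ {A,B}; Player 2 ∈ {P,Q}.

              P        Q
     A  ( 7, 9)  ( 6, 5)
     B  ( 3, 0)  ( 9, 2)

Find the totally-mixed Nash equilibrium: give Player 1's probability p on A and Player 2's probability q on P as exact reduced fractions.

P1 indiff ⇒ q·7+(1-q)·6 = q·3+(1-q)·9 ⇒ q(4) = (1-q)(3) ⇒ q = 3/7
P2 indiff ⇒ p·9+(1-p)·0 = p·5+(1-p)·2 ⇒ p(4) = (1-p)(2) ⇒ p = 1/3

P1 mixes 1/3 on A; P2 mixes 3/7 on P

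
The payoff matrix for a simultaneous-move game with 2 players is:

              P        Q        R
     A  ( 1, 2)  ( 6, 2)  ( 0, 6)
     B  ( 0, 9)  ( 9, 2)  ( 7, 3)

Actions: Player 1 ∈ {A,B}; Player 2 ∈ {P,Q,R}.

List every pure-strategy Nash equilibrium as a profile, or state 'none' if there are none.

PSNE: ∅

(A,P): not NE [P2→R gives 6>2]
(A,Q): not NE [P1→B gives 9>6; P2→R gives 6>2]
(A,R): not NE [P1→B gives 7>0]
(B,P): not NE [P1→A gives 1>0]
(B,Q): not NE [P2→P gives 9>2]
(B,R): not NE [P2→P gives 9>3]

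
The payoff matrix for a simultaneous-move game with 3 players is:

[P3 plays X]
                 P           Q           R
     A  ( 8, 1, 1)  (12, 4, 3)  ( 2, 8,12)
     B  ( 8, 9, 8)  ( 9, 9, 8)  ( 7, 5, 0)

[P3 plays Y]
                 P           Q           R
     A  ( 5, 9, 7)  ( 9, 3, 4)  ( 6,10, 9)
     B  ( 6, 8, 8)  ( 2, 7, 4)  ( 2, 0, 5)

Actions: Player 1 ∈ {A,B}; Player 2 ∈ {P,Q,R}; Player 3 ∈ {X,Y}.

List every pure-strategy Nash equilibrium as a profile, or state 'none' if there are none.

Nash profiles: (B,P,X), (B,P,Y)

(A,P,X): not NE [P2→R gives 8>1; P3→Y gives 7>1]
(A,P,Y): not NE [P1→B gives 6>5; P2→R gives 10>9]
(A,Q,X): not NE [P2→R gives 8>4; P3→Y gives 4>3]
(A,Q,Y): not NE [P2→R gives 10>3]
(A,R,X): not NE [P1→B gives 7>2]
(A,R,Y): not NE [P3→X gives 12>9]
(B,P,X): NE
(B,P,Y): NE
(B,Q,X): not NE [P1→A gives 12>9]
(B,Q,Y): not NE [P1→A gives 9>2; P2→P gives 8>7; P3→X gives 8>4]
(B,R,X): not NE [P2→Q gives 9>5; P3→Y gives 5>0]
(B,R,Y): not NE [P1→A gives 6>2; P2→P gives 8>0]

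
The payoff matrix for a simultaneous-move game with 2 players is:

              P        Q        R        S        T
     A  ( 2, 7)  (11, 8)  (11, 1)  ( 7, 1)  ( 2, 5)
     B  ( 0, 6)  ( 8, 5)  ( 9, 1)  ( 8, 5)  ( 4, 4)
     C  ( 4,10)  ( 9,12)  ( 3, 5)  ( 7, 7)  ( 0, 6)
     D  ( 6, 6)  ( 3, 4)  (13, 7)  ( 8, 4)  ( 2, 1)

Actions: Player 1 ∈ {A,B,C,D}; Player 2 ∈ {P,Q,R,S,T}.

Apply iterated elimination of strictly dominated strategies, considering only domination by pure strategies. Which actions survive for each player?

Survivors P1:{A,C,D} P2:{P,Q,R}

P2 drop S (P beats it: A:7>1 B:6>5 C:10>7 D:6>4)
P2 drop T (P beats it: A:7>5 B:6>4 C:10>6 D:6>1)
P1 drop B (A beats it: P:2>0 Q:11>8 R:11>9)
P1→{A,C,D} P2→{P,Q,R}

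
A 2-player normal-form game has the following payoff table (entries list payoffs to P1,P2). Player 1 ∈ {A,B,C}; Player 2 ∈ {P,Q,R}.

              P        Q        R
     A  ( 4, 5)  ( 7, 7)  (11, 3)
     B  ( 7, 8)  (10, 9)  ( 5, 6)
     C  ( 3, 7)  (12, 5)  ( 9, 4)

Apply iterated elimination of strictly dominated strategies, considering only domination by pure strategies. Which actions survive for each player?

P2 drop R (P beats it: A:5>3 B:8>6 C:7>4)
P1 drop A (B beats it: P:7>4 Q:10>7)
P1→{B,C} P2→{P,Q}

Survivors P1:{B,C} P2:{P,Q}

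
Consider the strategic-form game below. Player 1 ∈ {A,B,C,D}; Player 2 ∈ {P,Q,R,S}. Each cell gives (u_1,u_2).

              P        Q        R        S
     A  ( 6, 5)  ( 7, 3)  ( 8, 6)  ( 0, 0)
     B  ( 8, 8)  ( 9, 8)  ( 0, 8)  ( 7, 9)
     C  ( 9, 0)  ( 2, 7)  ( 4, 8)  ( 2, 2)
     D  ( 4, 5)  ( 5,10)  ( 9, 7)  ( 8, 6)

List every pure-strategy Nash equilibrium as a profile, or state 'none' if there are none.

(A,P): not NE [P1→C gives 9>6; P2→R gives 6>5]
(A,Q): not NE [P1→B gives 9>7; P2→R gives 6>3]
(A,R): not NE [P1→D gives 9>8]
(A,S): not NE [P1→D gives 8>0; P2→R gives 6>0]
(B,P): not NE [P1→C gives 9>8; P2→S gives 9>8]
(B,Q): not NE [P2→S gives 9>8]
(B,R): not NE [P1→D gives 9>0; P2→S gives 9>8]
(B,S): not NE [P1→D gives 8>7]
(C,P): not NE [P2→R gives 8>0]
(C,Q): not NE [P1→B gives 9>2; P2→R gives 8>7]
(C,R): not NE [P1→D gives 9>4]
(C,S): not NE [P1→D gives 8>2; P2→R gives 8>2]
(D,P): not NE [P1→C gives 9>4; P2→Q gives 10>5]
(D,Q): not NE [P1→B gives 9>5]
(D,R): not NE [P2→Q gives 10>7]
(D,S): not NE [P2→Q gives 10>6]

Equilibria: none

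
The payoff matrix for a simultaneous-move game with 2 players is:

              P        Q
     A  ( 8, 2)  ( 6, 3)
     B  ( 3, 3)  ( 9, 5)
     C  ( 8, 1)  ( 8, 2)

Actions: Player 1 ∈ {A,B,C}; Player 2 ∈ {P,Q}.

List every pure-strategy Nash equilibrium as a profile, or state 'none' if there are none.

(A,P): not NE [P2→Q gives 3>2]
(A,Q): not NE [P1→B gives 9>6]
(B,P): not NE [P1→C gives 8>3; P2→Q gives 5>3]
(B,Q): NE
(C,P): not NE [P2→Q gives 2>1]
(C,Q): not NE [P1→B gives 9>8]

NE set: (B,Q)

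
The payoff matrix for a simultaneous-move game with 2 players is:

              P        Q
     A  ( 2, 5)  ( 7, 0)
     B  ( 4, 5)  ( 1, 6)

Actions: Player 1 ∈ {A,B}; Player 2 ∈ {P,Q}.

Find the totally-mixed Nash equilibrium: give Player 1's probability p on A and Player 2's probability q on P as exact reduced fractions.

P1 indiff ⇒ q·2+(1-q)·7 = q·4+(1-q)·1 ⇒ q(-2) = (1-q)(-6) ⇒ q = 3/4
P2 indiff ⇒ p·5+(1-p)·5 = p·0+(1-p)·6 ⇒ p(5) = (1-p)(1) ⇒ p = 1/6

(p,q) = (1/6, 3/4)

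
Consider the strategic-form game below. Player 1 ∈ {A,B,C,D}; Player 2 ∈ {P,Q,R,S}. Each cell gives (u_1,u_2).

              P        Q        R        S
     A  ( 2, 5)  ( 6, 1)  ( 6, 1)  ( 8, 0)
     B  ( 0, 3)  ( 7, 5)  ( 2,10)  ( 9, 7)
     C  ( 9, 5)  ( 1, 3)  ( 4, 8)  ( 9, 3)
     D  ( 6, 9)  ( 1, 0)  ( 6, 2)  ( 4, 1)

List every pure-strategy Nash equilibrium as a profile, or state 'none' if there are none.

Equilibria: none

(A,P): not NE [P1→C gives 9>2]
(A,Q): not NE [P1→B gives 7>6; P2→P gives 5>1]
(A,R): not NE [P2→P gives 5>1]
(A,S): not NE [P1→C gives 9>8; P2→P gives 5>0]
(B,P): not NE [P1→C gives 9>0; P2→R gives 10>3]
(B,Q): not NE [P2→R gives 10>5]
(B,R): not NE [P1→D gives 6>2]
(B,S): not NE [P2→R gives 10>7]
(C,P): not NE [P2→R gives 8>5]
(C,Q): not NE [P1→B gives 7>1; P2→R gives 8>3]
(C,R): not NE [P1→D gives 6>4]
(C,S): not NE [P2→R gives 8>3]
(D,P): not NE [P1→C gives 9>6]
(D,Q): not NE [P1→B gives 7>1; P2→P gives 9>0]
(D,R): not NE [P2→P gives 9>2]
(D,S): not NE [P1→C gives 9>4; P2→P gives 9>1]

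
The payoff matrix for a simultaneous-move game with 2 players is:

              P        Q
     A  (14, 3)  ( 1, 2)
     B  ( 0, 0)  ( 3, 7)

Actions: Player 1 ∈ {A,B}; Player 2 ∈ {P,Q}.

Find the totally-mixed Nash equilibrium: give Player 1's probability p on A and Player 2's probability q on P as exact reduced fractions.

P1 mixes 7/8 on A; P2 mixes 1/8 on P

P1 indiff ⇒ q·14+(1-q)·1 = q·0+(1-q)·3 ⇒ q(14) = (1-q)(2) ⇒ q = 1/8
P2 indiff ⇒ p·3+(1-p)·0 = p·2+(1-p)·7 ⇒ p(1) = (1-p)(7) ⇒ p = 7/8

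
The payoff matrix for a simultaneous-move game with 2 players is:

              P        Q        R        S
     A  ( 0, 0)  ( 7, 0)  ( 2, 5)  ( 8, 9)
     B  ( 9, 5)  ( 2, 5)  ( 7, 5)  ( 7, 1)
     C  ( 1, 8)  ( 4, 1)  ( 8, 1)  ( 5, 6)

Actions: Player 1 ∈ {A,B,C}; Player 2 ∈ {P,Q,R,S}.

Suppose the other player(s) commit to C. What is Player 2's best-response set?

u_2(P vs C) = 8
u_2(Q vs C) = 1
u_2(R vs C) = 1
u_2(S vs C) = 6
max payoff 8 at {P}

argmax u_2 = {P}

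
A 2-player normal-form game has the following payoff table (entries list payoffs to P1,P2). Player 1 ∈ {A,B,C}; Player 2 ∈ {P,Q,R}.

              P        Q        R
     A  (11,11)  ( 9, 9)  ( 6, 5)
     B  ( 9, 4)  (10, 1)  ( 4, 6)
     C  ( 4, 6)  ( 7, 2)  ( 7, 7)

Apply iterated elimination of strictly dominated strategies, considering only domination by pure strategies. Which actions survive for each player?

P2 drop Q (P beats it: A:11>9 B:4>1 C:6>2)
P1 drop B (A beats it: P:11>9 R:6>4)
P1→{A,C} P2→{P,R}

Survivors P1:{A,C} P2:{P,R}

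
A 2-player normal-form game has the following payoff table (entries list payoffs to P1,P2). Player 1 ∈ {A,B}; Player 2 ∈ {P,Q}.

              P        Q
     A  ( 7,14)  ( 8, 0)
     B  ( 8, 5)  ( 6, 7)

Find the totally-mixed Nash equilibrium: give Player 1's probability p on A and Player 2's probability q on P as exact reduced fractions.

P1 indiff ⇒ q·7+(1-q)·8 = q·8+(1-q)·6 ⇒ q(-1) = (1-q)(-2) ⇒ q = 2/3
P2 indiff ⇒ p·14+(1-p)·5 = p·0+(1-p)·7 ⇒ p(14) = (1-p)(2) ⇒ p = 1/8

P1 mixes 1/8 on A; P2 mixes 2/3 on P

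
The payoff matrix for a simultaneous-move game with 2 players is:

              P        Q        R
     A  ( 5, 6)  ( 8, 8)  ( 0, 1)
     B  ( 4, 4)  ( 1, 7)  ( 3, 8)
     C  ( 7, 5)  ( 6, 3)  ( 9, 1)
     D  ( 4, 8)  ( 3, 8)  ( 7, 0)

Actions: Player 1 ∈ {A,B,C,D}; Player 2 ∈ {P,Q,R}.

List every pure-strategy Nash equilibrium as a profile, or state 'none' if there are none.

(A,P): not NE [P1→C gives 7>5; P2→Q gives 8>6]
(A,Q): NE
(A,R): not NE [P1→C gives 9>0; P2→Q gives 8>1]
(B,P): not NE [P1→C gives 7>4; P2→R gives 8>4]
(B,Q): not NE [P1→A gives 8>1; P2→R gives 8>7]
(B,R): not NE [P1→C gives 9>3]
(C,P): NE
(C,Q): not NE [P1→A gives 8>6; P2→P gives 5>3]
(C,R): not NE [P2→P gives 5>1]
(D,P): not NE [P1→C gives 7>4]
(D,Q): not NE [P1→A gives 8>3]
(D,R): not NE [P1→C gives 9>7; P2→Q gives 8>0]

PSNE = {(A,Q), (C,P)}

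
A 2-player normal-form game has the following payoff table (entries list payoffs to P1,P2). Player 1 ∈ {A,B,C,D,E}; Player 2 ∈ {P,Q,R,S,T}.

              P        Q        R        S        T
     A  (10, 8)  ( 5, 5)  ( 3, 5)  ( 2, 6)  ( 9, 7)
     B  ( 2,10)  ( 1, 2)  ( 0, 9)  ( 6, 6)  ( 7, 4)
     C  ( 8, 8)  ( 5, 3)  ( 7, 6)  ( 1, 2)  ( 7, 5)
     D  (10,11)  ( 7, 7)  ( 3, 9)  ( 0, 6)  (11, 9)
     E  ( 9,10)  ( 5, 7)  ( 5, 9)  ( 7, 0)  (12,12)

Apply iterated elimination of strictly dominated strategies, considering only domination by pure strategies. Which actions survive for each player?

Survivors P1:{A,D,E} P2:{P,T}

P1 drop B (E beats it: P:9>2 Q:5>1 R:5>0 S:7>6 T:12>7)
P2 drop Q (P beats it: A:8>5 C:8>3 D:11>7 E:10>7)
P2 drop R (P beats it: A:8>5 C:8>6 D:11>9 E:10>9)
P1 drop C (A beats it: P:10>8 S:2>1 T:9>7)
P2 drop S (P beats it: A:8>6 D:11>6 E:10>0)
P1→{A,D,E} P2→{P,T}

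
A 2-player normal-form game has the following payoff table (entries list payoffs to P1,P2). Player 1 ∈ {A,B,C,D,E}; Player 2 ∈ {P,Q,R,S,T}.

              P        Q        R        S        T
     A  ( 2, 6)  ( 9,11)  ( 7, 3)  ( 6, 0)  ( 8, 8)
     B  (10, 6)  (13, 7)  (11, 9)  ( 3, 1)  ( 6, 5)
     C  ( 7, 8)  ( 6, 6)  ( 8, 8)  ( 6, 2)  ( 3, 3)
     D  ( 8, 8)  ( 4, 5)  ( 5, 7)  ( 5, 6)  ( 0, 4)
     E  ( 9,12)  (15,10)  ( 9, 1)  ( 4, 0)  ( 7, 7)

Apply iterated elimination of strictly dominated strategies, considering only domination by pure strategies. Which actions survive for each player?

P2 drop S (P beats it: A:6>0 B:6>1 C:8>2 D:8>6 E:12>0)
P1 drop C (B beats it: P:10>7 Q:13>6 R:11>8 T:6>3)
P1 drop D (B beats it: P:10>8 Q:13>4 R:11>5 T:6>0)
P2 drop T (Q beats it: A:11>8 B:7>5 E:10>7)
P1 drop A (B beats it: P:10>2 Q:13>9 R:11>7)
P1→{B,E} P2→{P,Q,R}

IESDS → P1:{B,E} P2:{P,Q,R}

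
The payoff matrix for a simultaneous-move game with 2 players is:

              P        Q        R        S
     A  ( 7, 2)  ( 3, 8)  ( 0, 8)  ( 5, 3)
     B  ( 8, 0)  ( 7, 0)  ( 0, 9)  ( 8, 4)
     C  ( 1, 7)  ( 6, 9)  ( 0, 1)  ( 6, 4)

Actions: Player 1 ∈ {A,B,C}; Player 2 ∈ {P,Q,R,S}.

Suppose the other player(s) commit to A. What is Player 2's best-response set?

u_2(P vs A) = 2
u_2(Q vs A) = 8
u_2(R vs A) = 8
u_2(S vs A) = 3
max payoff 8 at {Q,R}

argmax u_2 = {Q,R}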